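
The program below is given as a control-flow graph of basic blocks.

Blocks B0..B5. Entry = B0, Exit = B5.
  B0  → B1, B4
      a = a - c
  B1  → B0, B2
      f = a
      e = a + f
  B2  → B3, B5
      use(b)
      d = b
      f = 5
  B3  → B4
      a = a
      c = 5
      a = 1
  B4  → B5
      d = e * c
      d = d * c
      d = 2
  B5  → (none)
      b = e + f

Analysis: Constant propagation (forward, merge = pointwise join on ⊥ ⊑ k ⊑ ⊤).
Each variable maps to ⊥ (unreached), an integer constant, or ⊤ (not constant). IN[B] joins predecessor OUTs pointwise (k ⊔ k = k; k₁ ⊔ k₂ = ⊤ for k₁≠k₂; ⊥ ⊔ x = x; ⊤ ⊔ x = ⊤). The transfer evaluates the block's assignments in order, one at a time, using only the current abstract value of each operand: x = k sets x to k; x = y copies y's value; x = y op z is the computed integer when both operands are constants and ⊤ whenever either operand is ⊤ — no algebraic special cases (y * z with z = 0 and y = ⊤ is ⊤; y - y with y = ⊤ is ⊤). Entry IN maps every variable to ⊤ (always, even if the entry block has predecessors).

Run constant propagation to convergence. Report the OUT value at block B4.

Per-block solution:
  B0: | IN=(all ⊤) | OUT=(all ⊤)
  B1: | IN=(all ⊤) | OUT=(all ⊤)
  B2: | IN=(all ⊤) | OUT={f:5; rest ⊤}
  B3: | IN={f:5; rest ⊤} | OUT={a:1, c:5, f:5; rest ⊤}
  B4: | IN=(all ⊤) | OUT={d:2; rest ⊤}
  B5: | IN=(all ⊤) | OUT=(all ⊤)

Merge at B4: IN[B4] = OUT[B0] ⊔ OUT[B3] = {a: ⊤, b: ⊤, c: ⊤, d: ⊤, e: ⊤, f: ⊤}
Applying B4's transfer function to that IN value gives OUT[B4] (row B4 above).

Answer: {a: ⊤, b: ⊤, c: ⊤, d: 2, e: ⊤, f: ⊤}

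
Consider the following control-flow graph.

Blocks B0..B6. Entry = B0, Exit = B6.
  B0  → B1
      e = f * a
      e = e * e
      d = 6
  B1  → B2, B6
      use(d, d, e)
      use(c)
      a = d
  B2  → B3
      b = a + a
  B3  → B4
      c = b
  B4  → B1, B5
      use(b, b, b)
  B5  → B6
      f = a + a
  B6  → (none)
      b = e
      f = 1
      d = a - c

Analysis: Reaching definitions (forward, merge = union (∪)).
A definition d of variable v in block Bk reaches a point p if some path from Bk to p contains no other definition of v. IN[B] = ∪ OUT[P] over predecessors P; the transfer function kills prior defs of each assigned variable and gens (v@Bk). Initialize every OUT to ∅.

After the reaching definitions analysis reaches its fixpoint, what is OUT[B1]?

Answer: {a@B1, b@B2, c@B3, d@B0, e@B0}

Derivation:
Converged values:
  B0: | IN={} | OUT={d@B0, e@B0}
  B1: | IN={a@B1, b@B2, c@B3, d@B0, e@B0} | OUT={a@B1, b@B2, c@B3, d@B0, e@B0}
  B2: | IN={a@B1, b@B2, c@B3, d@B0, e@B0} | OUT={a@B1, b@B2, c@B3, d@B0, e@B0}
  B3: | IN={a@B1, b@B2, c@B3, d@B0, e@B0} | OUT={a@B1, b@B2, c@B3, d@B0, e@B0}
  B4: | IN={a@B1, b@B2, c@B3, d@B0, e@B0} | OUT={a@B1, b@B2, c@B3, d@B0, e@B0}
  B5: | IN={a@B1, b@B2, c@B3, d@B0, e@B0} | OUT={a@B1, b@B2, c@B3, d@B0, e@B0, f@B5}
  B6: | IN={a@B1, b@B2, c@B3, d@B0, e@B0, f@B5} | OUT={a@B1, b@B6, c@B3, d@B6, e@B0, f@B6}

Merge at B1: IN[B1] = OUT[B0] ⊔ OUT[B4] = {a@B1, b@B2, c@B3, d@B0, e@B0}
Applying B1's transfer function to that IN value gives OUT[B1] (row B1 above).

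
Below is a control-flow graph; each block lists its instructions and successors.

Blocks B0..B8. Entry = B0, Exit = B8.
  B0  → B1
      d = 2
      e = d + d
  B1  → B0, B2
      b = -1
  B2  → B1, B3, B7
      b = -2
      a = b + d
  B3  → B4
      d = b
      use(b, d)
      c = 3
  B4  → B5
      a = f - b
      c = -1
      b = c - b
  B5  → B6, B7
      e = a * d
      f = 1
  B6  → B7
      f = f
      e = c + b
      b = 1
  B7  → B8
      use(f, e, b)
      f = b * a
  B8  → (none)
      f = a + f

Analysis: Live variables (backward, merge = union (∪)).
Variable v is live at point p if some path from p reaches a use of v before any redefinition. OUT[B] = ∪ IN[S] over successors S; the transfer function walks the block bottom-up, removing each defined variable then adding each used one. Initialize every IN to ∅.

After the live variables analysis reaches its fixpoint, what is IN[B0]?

Per-block solution:
  B0: | IN={f} | OUT={d, e, f}
  B1: | IN={d, e, f} | OUT={d, e, f}
  B2: | IN={d, e, f} | OUT={a, b, d, e, f}
  B3: | IN={b, f} | OUT={b, d, f}
  B4: | IN={b, d, f} | OUT={a, b, c, d}
  B5: | IN={a, b, c, d} | OUT={a, b, c, e, f}
  B6: | IN={a, b, c, f} | OUT={a, b, e, f}
  B7: | IN={a, b, e, f} | OUT={a, f}
  B8: | IN={a, f} | OUT={}

Merge at B0: OUT[B0] = IN[B1] = {d, e, f}
Applying B0's transfer function to that OUT value gives IN[B0] (row B0 above).

Answer: {f}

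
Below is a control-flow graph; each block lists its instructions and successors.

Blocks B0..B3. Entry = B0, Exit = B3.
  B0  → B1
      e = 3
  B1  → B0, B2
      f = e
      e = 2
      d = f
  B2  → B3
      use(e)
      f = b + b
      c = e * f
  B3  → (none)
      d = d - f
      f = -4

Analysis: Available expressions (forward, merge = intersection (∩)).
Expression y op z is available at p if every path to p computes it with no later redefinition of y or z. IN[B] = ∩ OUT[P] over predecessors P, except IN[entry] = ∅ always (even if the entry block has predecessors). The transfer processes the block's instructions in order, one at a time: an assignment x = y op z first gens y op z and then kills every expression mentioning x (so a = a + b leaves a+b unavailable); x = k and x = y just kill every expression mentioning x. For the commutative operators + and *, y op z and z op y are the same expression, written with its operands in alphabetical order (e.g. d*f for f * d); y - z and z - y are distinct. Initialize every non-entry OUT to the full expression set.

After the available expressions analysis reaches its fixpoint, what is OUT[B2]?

Fixpoint table:
  B0:  IN={}  OUT={}
  B1:  IN={}  OUT={}
  B2:  IN={}  OUT={b+b, e*f}
  B3:  IN={b+b, e*f}  OUT={b+b}

Merge at B2: IN[B2] = OUT[B1] = {}
Applying B2's transfer function to that IN value gives OUT[B2] (row B2 above).

Answer: {b+b, e*f}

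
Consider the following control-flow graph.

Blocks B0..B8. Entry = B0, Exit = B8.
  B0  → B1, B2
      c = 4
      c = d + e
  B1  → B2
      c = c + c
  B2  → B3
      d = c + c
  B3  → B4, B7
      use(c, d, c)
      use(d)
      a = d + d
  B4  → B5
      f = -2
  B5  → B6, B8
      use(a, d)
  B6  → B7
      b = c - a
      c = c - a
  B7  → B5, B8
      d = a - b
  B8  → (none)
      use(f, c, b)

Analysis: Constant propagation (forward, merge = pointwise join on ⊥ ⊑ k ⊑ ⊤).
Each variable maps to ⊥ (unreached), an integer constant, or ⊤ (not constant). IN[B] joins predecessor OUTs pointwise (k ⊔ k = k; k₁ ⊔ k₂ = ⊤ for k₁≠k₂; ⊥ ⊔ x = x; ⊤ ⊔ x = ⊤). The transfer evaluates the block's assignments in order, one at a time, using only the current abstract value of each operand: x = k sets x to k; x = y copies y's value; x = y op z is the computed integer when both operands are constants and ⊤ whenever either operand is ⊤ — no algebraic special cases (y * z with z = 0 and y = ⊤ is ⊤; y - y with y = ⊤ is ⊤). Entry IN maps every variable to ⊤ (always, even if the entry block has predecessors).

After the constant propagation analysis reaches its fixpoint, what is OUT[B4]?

Fixpoint table:
  B0: | IN=(all ⊤) | OUT=(all ⊤)
  B1: | IN=(all ⊤) | OUT=(all ⊤)
  B2: | IN=(all ⊤) | OUT=(all ⊤)
  B3: | IN=(all ⊤) | OUT=(all ⊤)
  B4: | IN=(all ⊤) | OUT={f:-2; rest ⊤}
  B5: | IN=(all ⊤) | OUT=(all ⊤)
  B6: | IN=(all ⊤) | OUT=(all ⊤)
  B7: | IN=(all ⊤) | OUT=(all ⊤)
  B8: | IN=(all ⊤) | OUT=(all ⊤)

Merge at B4: IN[B4] = OUT[B3] = {a: ⊤, b: ⊤, c: ⊤, d: ⊤, e: ⊤, f: ⊤}
Applying B4's transfer function to that IN value gives OUT[B4] (row B4 above).

Answer: {a: ⊤, b: ⊤, c: ⊤, d: ⊤, e: ⊤, f: -2}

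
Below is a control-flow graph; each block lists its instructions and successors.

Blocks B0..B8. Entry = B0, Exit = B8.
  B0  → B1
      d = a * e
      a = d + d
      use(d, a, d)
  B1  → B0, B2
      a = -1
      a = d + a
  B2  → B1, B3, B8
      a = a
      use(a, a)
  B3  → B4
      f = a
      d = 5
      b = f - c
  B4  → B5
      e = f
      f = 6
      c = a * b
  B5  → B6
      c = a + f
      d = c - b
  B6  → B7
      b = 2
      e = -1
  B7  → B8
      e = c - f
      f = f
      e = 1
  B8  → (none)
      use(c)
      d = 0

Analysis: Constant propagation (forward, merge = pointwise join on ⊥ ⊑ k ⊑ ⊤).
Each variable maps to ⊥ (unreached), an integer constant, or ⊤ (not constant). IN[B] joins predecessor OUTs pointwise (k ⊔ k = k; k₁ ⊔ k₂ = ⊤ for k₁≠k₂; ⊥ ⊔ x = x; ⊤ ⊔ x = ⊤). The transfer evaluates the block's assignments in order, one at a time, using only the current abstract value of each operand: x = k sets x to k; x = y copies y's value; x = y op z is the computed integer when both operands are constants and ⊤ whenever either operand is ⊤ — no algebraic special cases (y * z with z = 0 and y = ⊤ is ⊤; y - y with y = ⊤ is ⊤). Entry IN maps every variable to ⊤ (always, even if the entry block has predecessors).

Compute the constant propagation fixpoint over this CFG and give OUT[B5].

Converged values:
  B0:   IN=(all ⊤)   OUT=(all ⊤)
  B1:   IN=(all ⊤)   OUT=(all ⊤)
  B2:   IN=(all ⊤)   OUT=(all ⊤)
  B3:   IN=(all ⊤)   OUT={d:5; rest ⊤}
  B4:   IN={d:5; rest ⊤}   OUT={d:5, f:6; rest ⊤}
  B5:   IN={d:5, f:6; rest ⊤}   OUT={f:6; rest ⊤}
  B6:   IN={f:6; rest ⊤}   OUT={b:2, e:-1, f:6; rest ⊤}
  B7:   IN={b:2, e:-1, f:6; rest ⊤}   OUT={b:2, e:1, f:6; rest ⊤}
  B8:   IN=(all ⊤)   OUT={d:0; rest ⊤}

Merge at B5: IN[B5] = OUT[B4] = {a: ⊤, b: ⊤, c: ⊤, d: 5, e: ⊤, f: 6}
Applying B5's transfer function to that IN value gives OUT[B5] (row B5 above).

Answer: {a: ⊤, b: ⊤, c: ⊤, d: ⊤, e: ⊤, f: 6}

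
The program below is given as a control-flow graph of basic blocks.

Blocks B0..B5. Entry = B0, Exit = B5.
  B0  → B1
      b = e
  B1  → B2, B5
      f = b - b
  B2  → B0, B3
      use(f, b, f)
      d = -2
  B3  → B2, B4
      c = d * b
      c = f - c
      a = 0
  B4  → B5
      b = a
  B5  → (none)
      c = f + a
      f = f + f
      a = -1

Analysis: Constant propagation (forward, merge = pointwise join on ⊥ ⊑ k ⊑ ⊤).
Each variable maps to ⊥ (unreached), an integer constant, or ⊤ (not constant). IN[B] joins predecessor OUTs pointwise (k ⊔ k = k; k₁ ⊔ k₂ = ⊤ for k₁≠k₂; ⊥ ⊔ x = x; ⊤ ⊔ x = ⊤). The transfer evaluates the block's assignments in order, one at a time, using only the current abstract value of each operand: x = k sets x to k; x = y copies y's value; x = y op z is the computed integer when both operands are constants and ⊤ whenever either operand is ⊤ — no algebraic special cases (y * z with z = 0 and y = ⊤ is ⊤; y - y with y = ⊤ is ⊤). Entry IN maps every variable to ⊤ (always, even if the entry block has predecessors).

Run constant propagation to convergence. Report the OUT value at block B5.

Fixpoint table:
  B0:   IN=(all ⊤)   OUT=(all ⊤)
  B1:   IN=(all ⊤)   OUT=(all ⊤)
  B2:   IN=(all ⊤)   OUT={d:-2; rest ⊤}
  B3:   IN={d:-2; rest ⊤}   OUT={a:0, d:-2; rest ⊤}
  B4:   IN={a:0, d:-2; rest ⊤}   OUT={a:0, b:0, d:-2; rest ⊤}
  B5:   IN=(all ⊤)   OUT={a:-1; rest ⊤}

Merge at B5: IN[B5] = OUT[B1] ⊔ OUT[B4] = {a: ⊤, b: ⊤, c: ⊤, d: ⊤, e: ⊤, f: ⊤}
Applying B5's transfer function to that IN value gives OUT[B5] (row B5 above).

Answer: {a: -1, b: ⊤, c: ⊤, d: ⊤, e: ⊤, f: ⊤}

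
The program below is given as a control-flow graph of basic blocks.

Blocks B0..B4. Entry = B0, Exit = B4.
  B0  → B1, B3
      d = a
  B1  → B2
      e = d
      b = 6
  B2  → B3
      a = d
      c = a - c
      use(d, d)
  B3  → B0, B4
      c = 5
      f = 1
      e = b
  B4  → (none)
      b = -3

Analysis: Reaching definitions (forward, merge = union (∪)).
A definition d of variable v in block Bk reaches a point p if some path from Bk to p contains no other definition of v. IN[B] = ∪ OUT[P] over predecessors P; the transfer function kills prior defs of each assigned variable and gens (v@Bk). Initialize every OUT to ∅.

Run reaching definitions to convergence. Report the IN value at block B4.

Answer: {a@B2, b@B1, c@B3, d@B0, e@B3, f@B3}

Derivation:
Fixpoint table:
  B0:  IN={a@B2, b@B1, c@B3, d@B0, e@B3, f@B3}  OUT={a@B2, b@B1, c@B3, d@B0, e@B3, f@B3}
  B1:  IN={a@B2, b@B1, c@B3, d@B0, e@B3, f@B3}  OUT={a@B2, b@B1, c@B3, d@B0, e@B1, f@B3}
  B2:  IN={a@B2, b@B1, c@B3, d@B0, e@B1, f@B3}  OUT={a@B2, b@B1, c@B2, d@B0, e@B1, f@B3}
  B3:  IN={a@B2, b@B1, c@B2, c@B3, d@B0, e@B1, e@B3, f@B3}  OUT={a@B2, b@B1, c@B3, d@B0, e@B3, f@B3}
  B4:  IN={a@B2, b@B1, c@B3, d@B0, e@B3, f@B3}  OUT={a@B2, b@B4, c@B3, d@B0, e@B3, f@B3}

Merge at B4: IN[B4] = OUT[B3] = {a@B2, b@B1, c@B3, d@B0, e@B3, f@B3}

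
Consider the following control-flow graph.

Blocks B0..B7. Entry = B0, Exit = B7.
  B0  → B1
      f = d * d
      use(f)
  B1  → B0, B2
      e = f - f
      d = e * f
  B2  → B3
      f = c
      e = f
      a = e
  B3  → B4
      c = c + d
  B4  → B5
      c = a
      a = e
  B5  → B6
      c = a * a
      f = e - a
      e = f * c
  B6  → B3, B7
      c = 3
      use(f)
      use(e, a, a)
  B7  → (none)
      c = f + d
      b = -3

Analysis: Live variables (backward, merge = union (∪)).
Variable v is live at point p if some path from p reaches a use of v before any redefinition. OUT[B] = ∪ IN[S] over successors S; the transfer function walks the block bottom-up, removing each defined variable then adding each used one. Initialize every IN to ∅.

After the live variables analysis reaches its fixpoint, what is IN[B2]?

Per-block solution:
  B0:  IN={c, d}  OUT={c, f}
  B1:  IN={c, f}  OUT={c, d}
  B2:  IN={c, d}  OUT={a, c, d, e}
  B3:  IN={a, c, d, e}  OUT={a, d, e}
  B4:  IN={a, d, e}  OUT={a, d, e}
  B5:  IN={a, d, e}  OUT={a, d, e, f}
  B6:  IN={a, d, e, f}  OUT={a, c, d, e, f}
  B7:  IN={d, f}  OUT={}

Merge at B2: OUT[B2] = IN[B3] = {a, c, d, e}
Applying B2's transfer function to that OUT value gives IN[B2] (row B2 above).

Answer: {c, d}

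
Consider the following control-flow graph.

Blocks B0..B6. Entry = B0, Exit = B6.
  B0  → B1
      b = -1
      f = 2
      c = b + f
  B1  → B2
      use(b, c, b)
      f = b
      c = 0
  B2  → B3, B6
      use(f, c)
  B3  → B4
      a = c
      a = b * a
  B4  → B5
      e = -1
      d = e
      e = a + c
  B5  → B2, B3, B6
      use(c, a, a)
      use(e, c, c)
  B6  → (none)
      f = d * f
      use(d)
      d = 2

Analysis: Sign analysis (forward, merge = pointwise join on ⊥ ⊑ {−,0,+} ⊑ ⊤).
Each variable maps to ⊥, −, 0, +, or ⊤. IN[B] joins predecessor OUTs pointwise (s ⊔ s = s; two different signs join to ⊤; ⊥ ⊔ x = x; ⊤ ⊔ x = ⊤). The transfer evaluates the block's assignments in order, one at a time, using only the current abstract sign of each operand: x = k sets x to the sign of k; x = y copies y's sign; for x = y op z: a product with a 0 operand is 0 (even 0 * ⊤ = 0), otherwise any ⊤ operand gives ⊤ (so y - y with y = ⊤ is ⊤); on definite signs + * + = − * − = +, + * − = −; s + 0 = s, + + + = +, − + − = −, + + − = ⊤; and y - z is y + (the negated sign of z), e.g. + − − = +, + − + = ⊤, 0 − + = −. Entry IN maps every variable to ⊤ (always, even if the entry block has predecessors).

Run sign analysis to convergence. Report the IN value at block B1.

Fixpoint table:
  B0:   IN=(all ⊤)   OUT={b:-, f:+; rest ⊤}
  B1:   IN={b:-, f:+; rest ⊤}   OUT={b:-, c:0, f:-; rest ⊤}
  B2:   IN={b:-, c:0, f:-; rest ⊤}   OUT={b:-, c:0, f:-; rest ⊤}
  B3:   IN={b:-, c:0, f:-; rest ⊤}   OUT={a:0, b:-, c:0, f:-; rest ⊤}
  B4:   IN={a:0, b:-, c:0, f:-; rest ⊤}   OUT={a:0, b:-, c:0, d:-, e:0, f:-; rest ⊤}
  B5:   IN={a:0, b:-, c:0, d:-, e:0, f:-; rest ⊤}   OUT={a:0, b:-, c:0, d:-, e:0, f:-; rest ⊤}
  B6:   IN={b:-, c:0, f:-; rest ⊤}   OUT={b:-, c:0, d:+; rest ⊤}

Merge at B1: IN[B1] = OUT[B0] = {a: ⊤, b: -, c: ⊤, d: ⊤, e: ⊤, f: +}

Answer: {a: ⊤, b: -, c: ⊤, d: ⊤, e: ⊤, f: +}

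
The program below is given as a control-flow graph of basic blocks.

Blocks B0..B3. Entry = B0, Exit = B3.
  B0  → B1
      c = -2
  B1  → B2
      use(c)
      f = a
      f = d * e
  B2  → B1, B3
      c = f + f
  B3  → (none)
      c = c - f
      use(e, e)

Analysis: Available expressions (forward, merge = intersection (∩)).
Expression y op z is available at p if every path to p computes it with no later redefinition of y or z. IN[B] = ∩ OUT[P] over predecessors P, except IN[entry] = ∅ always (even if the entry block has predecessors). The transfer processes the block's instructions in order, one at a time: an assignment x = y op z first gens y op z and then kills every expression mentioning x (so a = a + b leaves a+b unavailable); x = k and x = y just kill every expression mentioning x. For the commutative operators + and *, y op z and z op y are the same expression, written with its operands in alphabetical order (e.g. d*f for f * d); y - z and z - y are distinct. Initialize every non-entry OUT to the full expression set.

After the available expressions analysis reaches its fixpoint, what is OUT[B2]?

Answer: {d*e, f+f}

Working:
Converged values:
  B0: | IN={} | OUT={}
  B1: | IN={} | OUT={d*e}
  B2: | IN={d*e} | OUT={d*e, f+f}
  B3: | IN={d*e, f+f} | OUT={d*e, f+f}

Merge at B2: IN[B2] = OUT[B1] = {d*e}
Applying B2's transfer function to that IN value gives OUT[B2] (row B2 above).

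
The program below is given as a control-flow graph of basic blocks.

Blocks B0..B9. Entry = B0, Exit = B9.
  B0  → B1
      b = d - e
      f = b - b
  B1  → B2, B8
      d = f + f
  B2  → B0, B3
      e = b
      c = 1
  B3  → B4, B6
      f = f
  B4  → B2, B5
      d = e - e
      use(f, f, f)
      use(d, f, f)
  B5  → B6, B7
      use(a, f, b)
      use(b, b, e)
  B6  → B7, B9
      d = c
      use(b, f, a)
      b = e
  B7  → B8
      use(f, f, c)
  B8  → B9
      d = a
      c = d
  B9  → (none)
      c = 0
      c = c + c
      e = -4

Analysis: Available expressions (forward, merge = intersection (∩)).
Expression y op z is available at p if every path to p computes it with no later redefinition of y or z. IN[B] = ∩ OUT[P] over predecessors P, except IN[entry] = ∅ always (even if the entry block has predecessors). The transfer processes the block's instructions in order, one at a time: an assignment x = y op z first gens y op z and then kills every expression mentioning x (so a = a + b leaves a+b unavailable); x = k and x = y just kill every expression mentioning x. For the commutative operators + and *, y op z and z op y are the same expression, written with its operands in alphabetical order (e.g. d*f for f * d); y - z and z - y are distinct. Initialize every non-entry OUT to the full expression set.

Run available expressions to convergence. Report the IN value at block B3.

Answer: {b-b}

Trace:
Fixpoint table:
  B0:  IN={}  OUT={b-b, d-e}
  B1:  IN={b-b, d-e}  OUT={b-b, f+f}
  B2:  IN={b-b}  OUT={b-b}
  B3:  IN={b-b}  OUT={b-b}
  B4:  IN={b-b}  OUT={b-b, e-e}
  B5:  IN={b-b, e-e}  OUT={b-b, e-e}
  B6:  IN={b-b}  OUT={}
  B7:  IN={}  OUT={}
  B8:  IN={}  OUT={}
  B9:  IN={}  OUT={}

Merge at B3: IN[B3] = OUT[B2] = {b-b}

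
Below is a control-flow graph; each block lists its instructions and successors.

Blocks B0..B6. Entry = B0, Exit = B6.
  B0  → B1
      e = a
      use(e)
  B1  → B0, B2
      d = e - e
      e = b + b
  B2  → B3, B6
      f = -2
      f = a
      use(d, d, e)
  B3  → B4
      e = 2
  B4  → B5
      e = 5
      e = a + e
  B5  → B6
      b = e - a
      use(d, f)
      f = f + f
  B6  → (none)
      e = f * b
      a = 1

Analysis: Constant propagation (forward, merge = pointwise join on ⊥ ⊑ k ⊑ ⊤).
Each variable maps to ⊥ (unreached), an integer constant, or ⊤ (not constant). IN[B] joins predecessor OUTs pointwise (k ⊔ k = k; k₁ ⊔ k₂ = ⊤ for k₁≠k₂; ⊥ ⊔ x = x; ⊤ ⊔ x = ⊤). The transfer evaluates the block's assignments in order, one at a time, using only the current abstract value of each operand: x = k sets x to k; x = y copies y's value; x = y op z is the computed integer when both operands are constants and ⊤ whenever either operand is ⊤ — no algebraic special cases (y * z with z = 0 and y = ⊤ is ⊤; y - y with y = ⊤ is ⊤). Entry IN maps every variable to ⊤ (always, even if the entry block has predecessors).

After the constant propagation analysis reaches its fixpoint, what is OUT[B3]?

Fixpoint table:
  B0:   IN=(all ⊤)   OUT=(all ⊤)
  B1:   IN=(all ⊤)   OUT=(all ⊤)
  B2:   IN=(all ⊤)   OUT=(all ⊤)
  B3:   IN=(all ⊤)   OUT={e:2; rest ⊤}
  B4:   IN={e:2; rest ⊤}   OUT=(all ⊤)
  B5:   IN=(all ⊤)   OUT=(all ⊤)
  B6:   IN=(all ⊤)   OUT={a:1; rest ⊤}

Merge at B3: IN[B3] = OUT[B2] = {a: ⊤, b: ⊤, c: ⊤, d: ⊤, e: ⊤, f: ⊤}
Applying B3's transfer function to that IN value gives OUT[B3] (row B3 above).

Answer: {a: ⊤, b: ⊤, c: ⊤, d: ⊤, e: 2, f: ⊤}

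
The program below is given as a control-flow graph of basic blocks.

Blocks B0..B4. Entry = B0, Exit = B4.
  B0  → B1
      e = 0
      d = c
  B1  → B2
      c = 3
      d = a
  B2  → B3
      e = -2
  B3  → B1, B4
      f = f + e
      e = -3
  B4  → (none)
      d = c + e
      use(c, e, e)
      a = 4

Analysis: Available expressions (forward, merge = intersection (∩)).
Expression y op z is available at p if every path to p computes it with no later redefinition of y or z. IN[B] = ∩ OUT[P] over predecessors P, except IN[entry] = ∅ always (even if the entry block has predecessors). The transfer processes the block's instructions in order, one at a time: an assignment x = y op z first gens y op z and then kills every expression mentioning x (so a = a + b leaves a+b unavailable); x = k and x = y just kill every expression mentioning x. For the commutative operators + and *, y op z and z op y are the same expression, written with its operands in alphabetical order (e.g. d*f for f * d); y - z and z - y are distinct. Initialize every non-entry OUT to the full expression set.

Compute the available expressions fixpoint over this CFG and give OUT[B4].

Answer: {c+e}

Working:
Per-block solution:
  B0:   IN={}   OUT={}
  B1:   IN={}   OUT={}
  B2:   IN={}   OUT={}
  B3:   IN={}   OUT={}
  B4:   IN={}   OUT={c+e}

Merge at B4: IN[B4] = OUT[B3] = {}
Applying B4's transfer function to that IN value gives OUT[B4] (row B4 above).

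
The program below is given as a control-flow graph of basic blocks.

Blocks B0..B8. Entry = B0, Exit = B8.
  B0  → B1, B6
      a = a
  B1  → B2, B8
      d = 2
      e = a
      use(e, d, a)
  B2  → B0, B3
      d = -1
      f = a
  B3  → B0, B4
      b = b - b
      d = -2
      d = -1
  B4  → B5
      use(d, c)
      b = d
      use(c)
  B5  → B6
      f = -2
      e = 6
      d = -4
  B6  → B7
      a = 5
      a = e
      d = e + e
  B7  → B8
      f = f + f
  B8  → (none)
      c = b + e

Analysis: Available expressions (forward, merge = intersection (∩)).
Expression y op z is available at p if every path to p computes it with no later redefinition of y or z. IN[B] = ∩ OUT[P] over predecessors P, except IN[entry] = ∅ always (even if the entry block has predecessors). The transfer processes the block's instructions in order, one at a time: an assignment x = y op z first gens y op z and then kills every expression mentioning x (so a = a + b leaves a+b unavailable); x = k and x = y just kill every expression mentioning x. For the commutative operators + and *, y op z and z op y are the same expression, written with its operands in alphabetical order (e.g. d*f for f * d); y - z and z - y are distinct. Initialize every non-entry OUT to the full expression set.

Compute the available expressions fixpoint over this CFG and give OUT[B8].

Converged values:
  B0:   IN={}   OUT={}
  B1:   IN={}   OUT={}
  B2:   IN={}   OUT={}
  B3:   IN={}   OUT={}
  B4:   IN={}   OUT={}
  B5:   IN={}   OUT={}
  B6:   IN={}   OUT={e+e}
  B7:   IN={e+e}   OUT={e+e}
  B8:   IN={}   OUT={b+e}

Merge at B8: IN[B8] = OUT[B1] ∩ OUT[B7] = {}
Applying B8's transfer function to that IN value gives OUT[B8] (row B8 above).

Answer: {b+e}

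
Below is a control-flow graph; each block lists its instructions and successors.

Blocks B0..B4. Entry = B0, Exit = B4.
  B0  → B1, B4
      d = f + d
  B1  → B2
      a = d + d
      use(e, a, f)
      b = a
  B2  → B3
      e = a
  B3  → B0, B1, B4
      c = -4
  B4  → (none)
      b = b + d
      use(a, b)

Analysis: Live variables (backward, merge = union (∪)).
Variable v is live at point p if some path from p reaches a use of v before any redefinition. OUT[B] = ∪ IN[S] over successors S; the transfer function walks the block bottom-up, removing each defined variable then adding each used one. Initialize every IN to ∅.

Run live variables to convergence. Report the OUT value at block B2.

Answer: {a, b, d, e, f}

Derivation:
Converged values:
  B0:   IN={a, b, d, e, f}   OUT={a, b, d, e, f}
  B1:   IN={d, e, f}   OUT={a, b, d, f}
  B2:   IN={a, b, d, f}   OUT={a, b, d, e, f}
  B3:   IN={a, b, d, e, f}   OUT={a, b, d, e, f}
  B4:   IN={a, b, d}   OUT={}

Merge at B2: OUT[B2] = IN[B3] = {a, b, d, e, f}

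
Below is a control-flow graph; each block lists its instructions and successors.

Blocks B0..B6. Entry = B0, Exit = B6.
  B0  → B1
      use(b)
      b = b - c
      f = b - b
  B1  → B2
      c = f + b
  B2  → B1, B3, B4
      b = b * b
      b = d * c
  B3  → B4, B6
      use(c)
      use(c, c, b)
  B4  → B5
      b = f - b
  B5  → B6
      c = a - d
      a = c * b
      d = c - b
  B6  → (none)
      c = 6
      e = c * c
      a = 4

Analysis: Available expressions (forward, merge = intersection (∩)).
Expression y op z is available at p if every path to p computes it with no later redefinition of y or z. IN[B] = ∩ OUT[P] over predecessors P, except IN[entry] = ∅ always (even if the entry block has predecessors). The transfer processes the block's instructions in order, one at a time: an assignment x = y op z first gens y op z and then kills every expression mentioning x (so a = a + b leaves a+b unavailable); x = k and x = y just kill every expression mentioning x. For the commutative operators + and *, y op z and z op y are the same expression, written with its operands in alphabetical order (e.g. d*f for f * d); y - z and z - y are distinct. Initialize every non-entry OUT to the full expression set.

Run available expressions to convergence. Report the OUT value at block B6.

Per-block solution:
  B0:  IN={}  OUT={b-b}
  B1:  IN={}  OUT={b+f}
  B2:  IN={b+f}  OUT={c*d}
  B3:  IN={c*d}  OUT={c*d}
  B4:  IN={c*d}  OUT={c*d}
  B5:  IN={c*d}  OUT={b*c, c-b}
  B6:  IN={}  OUT={c*c}

Merge at B6: IN[B6] = OUT[B3] ∩ OUT[B5] = {}
Applying B6's transfer function to that IN value gives OUT[B6] (row B6 above).

Answer: {c*c}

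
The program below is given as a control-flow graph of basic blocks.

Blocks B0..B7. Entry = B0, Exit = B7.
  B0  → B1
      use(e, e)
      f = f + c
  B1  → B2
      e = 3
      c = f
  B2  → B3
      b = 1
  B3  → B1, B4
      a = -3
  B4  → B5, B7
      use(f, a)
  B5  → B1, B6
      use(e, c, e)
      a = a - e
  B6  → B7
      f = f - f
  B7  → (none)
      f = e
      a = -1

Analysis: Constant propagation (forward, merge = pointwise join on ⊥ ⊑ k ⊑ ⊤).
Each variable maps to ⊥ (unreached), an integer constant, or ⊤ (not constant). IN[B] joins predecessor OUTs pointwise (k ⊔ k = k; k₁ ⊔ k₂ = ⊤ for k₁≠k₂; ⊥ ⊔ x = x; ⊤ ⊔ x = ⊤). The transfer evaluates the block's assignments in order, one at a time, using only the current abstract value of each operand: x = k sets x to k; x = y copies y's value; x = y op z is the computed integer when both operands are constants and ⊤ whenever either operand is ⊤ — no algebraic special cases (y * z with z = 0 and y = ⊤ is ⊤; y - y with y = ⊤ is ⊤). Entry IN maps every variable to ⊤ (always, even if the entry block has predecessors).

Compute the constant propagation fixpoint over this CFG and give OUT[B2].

Converged values:
  B0:  IN=(all ⊤)  OUT=(all ⊤)
  B1:  IN=(all ⊤)  OUT={e:3; rest ⊤}
  B2:  IN={e:3; rest ⊤}  OUT={b:1, e:3; rest ⊤}
  B3:  IN={b:1, e:3; rest ⊤}  OUT={a:-3, b:1, e:3; rest ⊤}
  B4:  IN={a:-3, b:1, e:3; rest ⊤}  OUT={a:-3, b:1, e:3; rest ⊤}
  B5:  IN={a:-3, b:1, e:3; rest ⊤}  OUT={a:-6, b:1, e:3; rest ⊤}
  B6:  IN={a:-6, b:1, e:3; rest ⊤}  OUT={a:-6, b:1, e:3; rest ⊤}
  B7:  IN={b:1, e:3; rest ⊤}  OUT={a:-1, b:1, e:3, f:3; rest ⊤}

Merge at B2: IN[B2] = OUT[B1] = {a: ⊤, b: ⊤, c: ⊤, d: ⊤, e: 3, f: ⊤}
Applying B2's transfer function to that IN value gives OUT[B2] (row B2 above).

Answer: {a: ⊤, b: 1, c: ⊤, d: ⊤, e: 3, f: ⊤}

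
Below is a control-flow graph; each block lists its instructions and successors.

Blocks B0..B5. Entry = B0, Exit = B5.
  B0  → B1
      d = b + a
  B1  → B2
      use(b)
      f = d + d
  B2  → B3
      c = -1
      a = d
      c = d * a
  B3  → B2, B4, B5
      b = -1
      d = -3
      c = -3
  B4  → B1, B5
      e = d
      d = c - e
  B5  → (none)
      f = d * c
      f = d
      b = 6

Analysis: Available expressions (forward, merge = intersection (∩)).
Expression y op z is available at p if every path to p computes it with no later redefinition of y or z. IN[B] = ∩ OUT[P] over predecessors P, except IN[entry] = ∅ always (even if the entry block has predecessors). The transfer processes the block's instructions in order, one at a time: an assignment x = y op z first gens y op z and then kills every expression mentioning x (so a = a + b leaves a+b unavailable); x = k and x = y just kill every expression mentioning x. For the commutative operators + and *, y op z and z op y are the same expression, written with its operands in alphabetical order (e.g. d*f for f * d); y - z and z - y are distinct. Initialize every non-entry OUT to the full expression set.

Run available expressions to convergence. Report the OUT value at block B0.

Answer: {a+b}

Trace:
Per-block solution:
  B0:   IN={}   OUT={a+b}
  B1:   IN={}   OUT={d+d}
  B2:   IN={}   OUT={a*d}
  B3:   IN={a*d}   OUT={}
  B4:   IN={}   OUT={c-e}
  B5:   IN={}   OUT={c*d}

B0 is the boundary node: IN[B0] = {}
Applying B0's transfer function to that IN value gives OUT[B0] (row B0 above).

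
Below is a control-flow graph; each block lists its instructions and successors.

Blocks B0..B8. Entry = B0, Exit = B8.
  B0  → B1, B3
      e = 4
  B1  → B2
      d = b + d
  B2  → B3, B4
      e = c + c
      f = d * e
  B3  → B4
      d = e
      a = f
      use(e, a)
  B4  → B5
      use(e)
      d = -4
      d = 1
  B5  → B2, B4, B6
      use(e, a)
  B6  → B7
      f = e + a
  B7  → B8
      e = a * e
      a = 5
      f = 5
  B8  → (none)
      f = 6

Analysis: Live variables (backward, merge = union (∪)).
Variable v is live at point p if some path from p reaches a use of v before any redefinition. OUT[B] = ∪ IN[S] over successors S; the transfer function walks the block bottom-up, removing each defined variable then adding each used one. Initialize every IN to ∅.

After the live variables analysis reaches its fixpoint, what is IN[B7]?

Fixpoint table:
  B0:  IN={a, b, c, d, f}  OUT={a, b, c, d, e, f}
  B1:  IN={a, b, c, d}  OUT={a, c, d}
  B2:  IN={a, c, d}  OUT={a, c, e, f}
  B3:  IN={c, e, f}  OUT={a, c, e}
  B4:  IN={a, c, e}  OUT={a, c, d, e}
  B5:  IN={a, c, d, e}  OUT={a, c, d, e}
  B6:  IN={a, e}  OUT={a, e}
  B7:  IN={a, e}  OUT={}
  B8:  IN={}  OUT={}

Merge at B7: OUT[B7] = IN[B8] = {}
Applying B7's transfer function to that OUT value gives IN[B7] (row B7 above).

Answer: {a, e}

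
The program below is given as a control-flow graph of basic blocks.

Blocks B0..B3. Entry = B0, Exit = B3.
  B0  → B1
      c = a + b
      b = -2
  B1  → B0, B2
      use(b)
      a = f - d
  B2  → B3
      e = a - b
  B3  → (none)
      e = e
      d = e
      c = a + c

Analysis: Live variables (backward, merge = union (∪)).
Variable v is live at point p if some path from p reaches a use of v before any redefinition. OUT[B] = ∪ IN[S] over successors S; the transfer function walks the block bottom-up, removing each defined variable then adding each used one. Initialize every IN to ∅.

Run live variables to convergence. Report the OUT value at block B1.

Converged values:
  B0: | IN={a, b, d, f} | OUT={b, c, d, f}
  B1: | IN={b, c, d, f} | OUT={a, b, c, d, f}
  B2: | IN={a, b, c} | OUT={a, c, e}
  B3: | IN={a, c, e} | OUT={}

Merge at B1: OUT[B1] = IN[B0] ⊔ IN[B2] = {a, b, c, d, f}

Answer: {a, b, c, d, f}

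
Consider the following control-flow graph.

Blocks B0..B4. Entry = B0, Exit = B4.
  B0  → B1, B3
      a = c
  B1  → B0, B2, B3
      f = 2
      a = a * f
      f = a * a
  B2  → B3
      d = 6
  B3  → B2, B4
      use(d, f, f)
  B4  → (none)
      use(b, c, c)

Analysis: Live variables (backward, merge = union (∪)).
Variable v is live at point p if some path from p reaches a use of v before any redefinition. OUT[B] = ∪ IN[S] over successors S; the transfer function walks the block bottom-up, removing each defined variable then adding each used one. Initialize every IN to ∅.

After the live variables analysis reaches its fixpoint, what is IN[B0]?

Fixpoint table:
  B0: | IN={b, c, d, f} | OUT={a, b, c, d, f}
  B1: | IN={a, b, c, d} | OUT={b, c, d, f}
  B2: | IN={b, c, f} | OUT={b, c, d, f}
  B3: | IN={b, c, d, f} | OUT={b, c, f}
  B4: | IN={b, c} | OUT={}

Merge at B0: OUT[B0] = IN[B1] ⊔ IN[B3] = {a, b, c, d, f}
Applying B0's transfer function to that OUT value gives IN[B0] (row B0 above).

Answer: {b, c, d, f}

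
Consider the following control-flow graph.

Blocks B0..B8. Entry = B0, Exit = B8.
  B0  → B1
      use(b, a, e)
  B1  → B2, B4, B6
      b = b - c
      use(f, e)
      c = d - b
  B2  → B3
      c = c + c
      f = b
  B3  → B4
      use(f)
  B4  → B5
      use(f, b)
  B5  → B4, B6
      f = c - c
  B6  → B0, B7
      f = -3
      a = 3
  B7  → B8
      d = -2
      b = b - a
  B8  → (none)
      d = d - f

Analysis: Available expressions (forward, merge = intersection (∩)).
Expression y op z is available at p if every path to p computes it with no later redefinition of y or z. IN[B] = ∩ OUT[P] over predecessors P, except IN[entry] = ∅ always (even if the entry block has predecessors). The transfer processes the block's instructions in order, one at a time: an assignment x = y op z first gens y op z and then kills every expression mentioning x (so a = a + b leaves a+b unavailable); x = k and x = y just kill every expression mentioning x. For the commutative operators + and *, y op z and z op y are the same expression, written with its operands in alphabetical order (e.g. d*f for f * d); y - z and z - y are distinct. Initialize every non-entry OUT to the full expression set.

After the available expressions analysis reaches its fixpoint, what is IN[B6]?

Fixpoint table:
  B0:   IN={}   OUT={}
  B1:   IN={}   OUT={d-b}
  B2:   IN={d-b}   OUT={d-b}
  B3:   IN={d-b}   OUT={d-b}
  B4:   IN={d-b}   OUT={d-b}
  B5:   IN={d-b}   OUT={c-c, d-b}
  B6:   IN={d-b}   OUT={d-b}
  B7:   IN={d-b}   OUT={}
  B8:   IN={}   OUT={}

Merge at B6: IN[B6] = OUT[B1] ∩ OUT[B5] = {d-b}

Answer: {d-b}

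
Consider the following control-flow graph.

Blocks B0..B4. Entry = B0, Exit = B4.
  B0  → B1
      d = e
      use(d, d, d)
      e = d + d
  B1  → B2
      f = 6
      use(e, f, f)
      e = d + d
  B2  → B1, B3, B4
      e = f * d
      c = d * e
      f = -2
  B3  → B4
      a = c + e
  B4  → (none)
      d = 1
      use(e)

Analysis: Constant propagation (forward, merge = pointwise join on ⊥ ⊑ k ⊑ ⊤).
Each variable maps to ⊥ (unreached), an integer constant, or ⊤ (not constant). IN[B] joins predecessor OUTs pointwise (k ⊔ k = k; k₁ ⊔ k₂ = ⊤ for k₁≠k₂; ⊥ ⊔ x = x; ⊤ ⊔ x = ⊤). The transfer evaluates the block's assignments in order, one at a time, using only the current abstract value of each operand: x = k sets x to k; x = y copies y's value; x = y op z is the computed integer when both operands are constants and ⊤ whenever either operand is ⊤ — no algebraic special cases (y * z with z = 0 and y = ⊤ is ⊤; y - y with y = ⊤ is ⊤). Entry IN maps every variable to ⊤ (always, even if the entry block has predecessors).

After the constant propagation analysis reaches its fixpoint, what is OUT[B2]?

Converged values:
  B0:  IN=(all ⊤)  OUT=(all ⊤)
  B1:  IN=(all ⊤)  OUT={f:6; rest ⊤}
  B2:  IN={f:6; rest ⊤}  OUT={f:-2; rest ⊤}
  B3:  IN={f:-2; rest ⊤}  OUT={f:-2; rest ⊤}
  B4:  IN={f:-2; rest ⊤}  OUT={d:1, f:-2; rest ⊤}

Merge at B2: IN[B2] = OUT[B1] = {a: ⊤, b: ⊤, c: ⊤, d: ⊤, e: ⊤, f: 6}
Applying B2's transfer function to that IN value gives OUT[B2] (row B2 above).

Answer: {a: ⊤, b: ⊤, c: ⊤, d: ⊤, e: ⊤, f: -2}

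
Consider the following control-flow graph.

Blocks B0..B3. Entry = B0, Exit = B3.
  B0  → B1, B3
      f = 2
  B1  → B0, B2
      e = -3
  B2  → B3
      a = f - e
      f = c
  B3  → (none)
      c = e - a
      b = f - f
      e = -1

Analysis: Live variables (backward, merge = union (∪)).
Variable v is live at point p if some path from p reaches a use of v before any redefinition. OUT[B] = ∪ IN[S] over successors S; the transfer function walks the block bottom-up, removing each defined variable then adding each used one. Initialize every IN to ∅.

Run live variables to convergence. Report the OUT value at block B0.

Answer: {a, c, e, f}

Trace:
Per-block solution:
  B0:   IN={a, c, e}   OUT={a, c, e, f}
  B1:   IN={a, c, f}   OUT={a, c, e, f}
  B2:   IN={c, e, f}   OUT={a, e, f}
  B3:   IN={a, e, f}   OUT={}

Merge at B0: OUT[B0] = IN[B1] ⊔ IN[B3] = {a, c, e, f}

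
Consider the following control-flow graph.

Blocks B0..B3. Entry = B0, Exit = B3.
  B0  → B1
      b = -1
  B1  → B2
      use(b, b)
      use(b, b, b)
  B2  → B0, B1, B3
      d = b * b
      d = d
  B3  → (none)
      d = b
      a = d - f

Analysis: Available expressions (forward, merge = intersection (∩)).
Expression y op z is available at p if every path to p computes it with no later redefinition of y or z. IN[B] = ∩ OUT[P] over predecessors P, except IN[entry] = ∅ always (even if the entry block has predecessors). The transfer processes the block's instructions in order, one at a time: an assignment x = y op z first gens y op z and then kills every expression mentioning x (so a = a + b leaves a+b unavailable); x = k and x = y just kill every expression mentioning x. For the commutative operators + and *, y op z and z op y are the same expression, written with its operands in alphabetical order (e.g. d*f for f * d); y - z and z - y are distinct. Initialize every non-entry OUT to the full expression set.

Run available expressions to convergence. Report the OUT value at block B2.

Converged values:
  B0: | IN={} | OUT={}
  B1: | IN={} | OUT={}
  B2: | IN={} | OUT={b*b}
  B3: | IN={b*b} | OUT={b*b, d-f}

Merge at B2: IN[B2] = OUT[B1] = {}
Applying B2's transfer function to that IN value gives OUT[B2] (row B2 above).

Answer: {b*b}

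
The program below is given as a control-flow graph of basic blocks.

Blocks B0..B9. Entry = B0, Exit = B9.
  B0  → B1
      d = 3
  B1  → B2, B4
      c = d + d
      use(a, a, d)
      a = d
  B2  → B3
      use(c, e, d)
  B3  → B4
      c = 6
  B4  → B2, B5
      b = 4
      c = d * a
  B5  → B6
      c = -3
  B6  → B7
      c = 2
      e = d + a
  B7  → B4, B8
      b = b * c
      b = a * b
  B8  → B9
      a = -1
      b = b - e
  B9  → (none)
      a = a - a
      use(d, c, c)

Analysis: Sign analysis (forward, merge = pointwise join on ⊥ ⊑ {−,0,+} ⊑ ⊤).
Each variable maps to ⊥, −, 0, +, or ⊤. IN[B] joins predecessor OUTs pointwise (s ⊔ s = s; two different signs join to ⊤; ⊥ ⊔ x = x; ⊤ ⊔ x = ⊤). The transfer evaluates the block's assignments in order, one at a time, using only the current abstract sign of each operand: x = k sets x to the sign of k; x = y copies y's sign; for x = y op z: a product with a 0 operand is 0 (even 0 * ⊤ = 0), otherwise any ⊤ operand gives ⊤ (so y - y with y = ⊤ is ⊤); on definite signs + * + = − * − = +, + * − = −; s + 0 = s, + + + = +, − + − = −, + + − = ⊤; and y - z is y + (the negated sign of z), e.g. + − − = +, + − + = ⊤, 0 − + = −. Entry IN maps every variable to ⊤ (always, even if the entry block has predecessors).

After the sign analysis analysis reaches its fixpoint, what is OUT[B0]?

Answer: {a: ⊤, b: ⊤, c: ⊤, d: +, e: ⊤, f: ⊤}

Derivation:
Per-block solution:
  B0:  IN=(all ⊤)  OUT={d:+; rest ⊤}
  B1:  IN={d:+; rest ⊤}  OUT={a:+, c:+, d:+; rest ⊤}
  B2:  IN={a:+, c:+, d:+; rest ⊤}  OUT={a:+, c:+, d:+; rest ⊤}
  B3:  IN={a:+, c:+, d:+; rest ⊤}  OUT={a:+, c:+, d:+; rest ⊤}
  B4:  IN={a:+, c:+, d:+; rest ⊤}  OUT={a:+, b:+, c:+, d:+; rest ⊤}
  B5:  IN={a:+, b:+, c:+, d:+; rest ⊤}  OUT={a:+, b:+, c:-, d:+; rest ⊤}
  B6:  IN={a:+, b:+, c:-, d:+; rest ⊤}  OUT={a:+, b:+, c:+, d:+, e:+; rest ⊤}
  B7:  IN={a:+, b:+, c:+, d:+, e:+; rest ⊤}  OUT={a:+, b:+, c:+, d:+, e:+; rest ⊤}
  B8:  IN={a:+, b:+, c:+, d:+, e:+; rest ⊤}  OUT={a:-, c:+, d:+, e:+; rest ⊤}
  B9:  IN={a:-, c:+, d:+, e:+; rest ⊤}  OUT={c:+, d:+, e:+; rest ⊤}

B0 is the boundary node: IN[B0] = {a: ⊤, b: ⊤, c: ⊤, d: ⊤, e: ⊤, f: ⊤}
Applying B0's transfer function to that IN value gives OUT[B0] (row B0 above).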